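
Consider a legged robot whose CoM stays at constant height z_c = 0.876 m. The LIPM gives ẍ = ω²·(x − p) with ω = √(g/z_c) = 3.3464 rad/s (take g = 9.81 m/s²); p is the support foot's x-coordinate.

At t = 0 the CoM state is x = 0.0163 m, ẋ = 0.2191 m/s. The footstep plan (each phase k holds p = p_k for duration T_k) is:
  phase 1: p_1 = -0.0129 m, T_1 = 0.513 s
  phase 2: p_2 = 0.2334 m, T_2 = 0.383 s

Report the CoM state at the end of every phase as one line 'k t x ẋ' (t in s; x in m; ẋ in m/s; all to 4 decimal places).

phase 1: p=-0.0129, T=0.513, ωT=1.716703, cosh=2.872903, sinh=2.693245; start (x,ẋ)=(0.016300, 0.219100) → end (x,ẋ)=(0.247325, 0.892623)
phase 2: p=0.2334, T=0.383, ωT=1.281671, cosh=1.940114, sinh=1.662541; start (x,ẋ)=(0.247325, 0.892623) → end (x,ẋ)=(0.703884, 1.809260)

1 0.5130 0.2473 0.8926
2 0.8960 0.7039 1.8093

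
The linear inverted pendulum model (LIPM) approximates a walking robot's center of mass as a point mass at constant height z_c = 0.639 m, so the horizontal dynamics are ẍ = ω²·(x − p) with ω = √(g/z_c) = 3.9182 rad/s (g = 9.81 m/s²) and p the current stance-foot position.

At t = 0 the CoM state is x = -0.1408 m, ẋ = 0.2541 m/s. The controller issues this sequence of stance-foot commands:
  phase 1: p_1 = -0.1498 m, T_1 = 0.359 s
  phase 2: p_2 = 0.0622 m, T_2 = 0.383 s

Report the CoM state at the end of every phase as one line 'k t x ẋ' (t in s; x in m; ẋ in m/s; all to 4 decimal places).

1 0.3590 -0.0059 0.6174
2 0.7420 0.2377 0.8847

phase 1: p=-0.1498, T=0.359, ωT=1.406634, cosh=2.163579, sinh=1.918612; start (x,ẋ)=(-0.140800, 0.254100) → end (x,ẋ)=(-0.005903, 0.617423)
phase 2: p=0.0622, T=0.383, ωT=1.500671, cosh=2.353838, sinh=2.130857; start (x,ẋ)=(-0.005903, 0.617423) → end (x,ẋ)=(0.237672, 0.884709)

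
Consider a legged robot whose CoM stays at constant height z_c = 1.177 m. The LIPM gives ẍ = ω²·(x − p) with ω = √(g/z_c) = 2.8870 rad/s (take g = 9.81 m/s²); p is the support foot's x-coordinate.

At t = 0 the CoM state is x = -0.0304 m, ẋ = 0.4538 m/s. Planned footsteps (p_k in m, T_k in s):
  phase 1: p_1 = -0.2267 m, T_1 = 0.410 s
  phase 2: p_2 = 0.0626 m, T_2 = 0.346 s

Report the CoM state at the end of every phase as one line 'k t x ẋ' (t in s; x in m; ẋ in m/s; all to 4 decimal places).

1 0.4100 0.3566 1.6494
2 0.7560 1.1863 3.5390

phase 1: p=-0.2267, T=0.410, ωT=1.183670, cosh=1.786246, sinh=1.480093; start (x,ẋ)=(-0.030400, 0.453800) → end (x,ẋ)=(0.356592, 1.649394)
phase 2: p=0.0626, T=0.346, ωT=0.998902, cosh=1.541791, sinh=1.173508; start (x,ẋ)=(0.356592, 1.649394) → end (x,ẋ)=(1.186320, 3.539042)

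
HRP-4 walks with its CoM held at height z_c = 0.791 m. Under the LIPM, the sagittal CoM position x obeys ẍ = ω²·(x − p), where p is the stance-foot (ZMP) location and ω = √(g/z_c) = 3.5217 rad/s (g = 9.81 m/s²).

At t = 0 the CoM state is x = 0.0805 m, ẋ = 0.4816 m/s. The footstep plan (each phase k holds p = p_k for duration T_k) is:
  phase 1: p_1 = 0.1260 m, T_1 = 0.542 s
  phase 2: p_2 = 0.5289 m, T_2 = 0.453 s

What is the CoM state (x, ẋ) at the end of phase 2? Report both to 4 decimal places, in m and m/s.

phase 1: p=0.1260, T=0.542, ωT=1.908761, cosh=3.446497, sinh=3.298233; start (x,ẋ)=(0.080500, 0.481600) → end (x,ẋ)=(0.420225, 1.131333)
phase 2: p=0.5289, T=0.453, ωT=1.595330, cosh=2.566399, sinh=2.363557; start (x,ẋ)=(0.420225, 1.131333) → end (x,ẋ)=(1.009280, 1.998867)

x = 1.0093, ẋ = 1.9989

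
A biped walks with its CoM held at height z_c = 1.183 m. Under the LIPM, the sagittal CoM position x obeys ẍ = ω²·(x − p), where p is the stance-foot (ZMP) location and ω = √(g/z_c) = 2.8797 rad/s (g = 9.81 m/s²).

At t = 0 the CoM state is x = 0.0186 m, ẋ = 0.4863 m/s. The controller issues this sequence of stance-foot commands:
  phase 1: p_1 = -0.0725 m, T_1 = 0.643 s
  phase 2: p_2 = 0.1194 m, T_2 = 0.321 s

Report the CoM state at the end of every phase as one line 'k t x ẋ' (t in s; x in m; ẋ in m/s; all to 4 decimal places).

phase 1: p=-0.0725, T=0.643, ωT=1.851647, cosh=3.263641, sinh=3.106663; start (x,ẋ)=(0.018600, 0.486300) → end (x,ẋ)=(0.749445, 2.402112)
phase 2: p=0.1194, T=0.321, ωT=0.924384, cosh=1.458545, sinh=1.061769; start (x,ẋ)=(0.749445, 2.402112) → end (x,ẋ)=(1.924028, 5.430002)

1 0.6430 0.7494 2.4021
2 0.9640 1.9240 5.4300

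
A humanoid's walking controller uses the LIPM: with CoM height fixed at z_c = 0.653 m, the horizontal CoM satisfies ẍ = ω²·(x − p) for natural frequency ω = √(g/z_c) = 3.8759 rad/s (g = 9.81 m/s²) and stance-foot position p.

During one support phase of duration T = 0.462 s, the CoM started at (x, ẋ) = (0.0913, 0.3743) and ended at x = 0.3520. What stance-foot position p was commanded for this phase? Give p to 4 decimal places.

ωT = 3.8759·0.462 = 1.790666; cosh(ωT) = 3.080145, sinh(ωT) = 2.913296
x(T) = p + (x₀−p)·cosh(ωT) + (ẋ₀/ω)·sinh(ωT) ⇒ p·(1 − cosh) = x(T) − x₀·cosh − (ẋ₀/ω)·sinh
numerator   = 0.3520 − (0.0913)·3.080145 − (0.3743/3.8759)·2.913296 = -0.210558
denominator = 1 − 3.080145 = -2.080145
p = -0.210558 / -2.080145 = 0.1012

p = 0.1012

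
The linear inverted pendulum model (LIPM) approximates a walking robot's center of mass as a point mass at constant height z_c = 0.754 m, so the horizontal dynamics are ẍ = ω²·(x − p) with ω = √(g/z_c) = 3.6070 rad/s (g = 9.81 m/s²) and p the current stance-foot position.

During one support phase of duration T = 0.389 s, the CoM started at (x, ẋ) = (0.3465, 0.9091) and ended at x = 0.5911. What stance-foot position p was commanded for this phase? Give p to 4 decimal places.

ωT = 3.6070·0.389 = 1.403123; cosh(ωT) = 2.156856, sinh(ωT) = 1.911028
x(T) = p + (x₀−p)·cosh(ωT) + (ẋ₀/ω)·sinh(ωT) ⇒ p·(1 − cosh) = x(T) − x₀·cosh − (ẋ₀/ω)·sinh
numerator   = 0.5911 − (0.3465)·2.156856 − (0.9091/3.6070)·1.911028 = -0.637902
denominator = 1 − 2.156856 = -1.156856
p = -0.637902 / -1.156856 = 0.5514

p = 0.5514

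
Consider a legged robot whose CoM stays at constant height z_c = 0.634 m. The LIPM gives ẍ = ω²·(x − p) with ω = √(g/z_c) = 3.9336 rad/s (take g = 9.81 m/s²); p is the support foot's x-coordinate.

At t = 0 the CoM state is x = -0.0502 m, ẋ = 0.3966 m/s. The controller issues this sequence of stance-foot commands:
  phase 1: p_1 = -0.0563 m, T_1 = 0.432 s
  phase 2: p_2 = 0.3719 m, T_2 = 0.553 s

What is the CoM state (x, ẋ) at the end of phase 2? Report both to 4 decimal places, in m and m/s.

phase 1: p=-0.0563, T=0.432, ωT=1.699315, cosh=2.826504, sinh=2.643696; start (x,ẋ)=(-0.050200, 0.396600) → end (x,ẋ)=(0.227489, 1.184427)
phase 2: p=0.3719, T=0.553, ωT=2.175281, cosh=4.459117, sinh=4.345540; start (x,ẋ)=(0.227489, 1.184427) → end (x,ẋ)=(1.036418, 2.812988)

x = 1.0364, ẋ = 2.8130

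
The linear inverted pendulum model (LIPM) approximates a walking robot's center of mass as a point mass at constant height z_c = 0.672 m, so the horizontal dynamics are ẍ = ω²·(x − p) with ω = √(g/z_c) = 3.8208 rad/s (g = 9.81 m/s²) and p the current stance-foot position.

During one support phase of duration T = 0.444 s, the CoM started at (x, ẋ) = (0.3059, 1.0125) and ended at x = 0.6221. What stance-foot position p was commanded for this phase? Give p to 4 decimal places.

p = 0.5160

ωT = 3.8208·0.444 = 1.696435; cosh(ωT) = 2.818902, sinh(ωT) = 2.635566
x(T) = p + (x₀−p)·cosh(ωT) + (ẋ₀/ω)·sinh(ωT) ⇒ p·(1 − cosh) = x(T) − x₀·cosh − (ẋ₀/ω)·sinh
numerator   = 0.6221 − (0.3059)·2.818902 − (1.0125/3.8208)·2.635566 = -0.938619
denominator = 1 − 2.818902 = -1.818902
p = -0.938619 / -1.818902 = 0.5160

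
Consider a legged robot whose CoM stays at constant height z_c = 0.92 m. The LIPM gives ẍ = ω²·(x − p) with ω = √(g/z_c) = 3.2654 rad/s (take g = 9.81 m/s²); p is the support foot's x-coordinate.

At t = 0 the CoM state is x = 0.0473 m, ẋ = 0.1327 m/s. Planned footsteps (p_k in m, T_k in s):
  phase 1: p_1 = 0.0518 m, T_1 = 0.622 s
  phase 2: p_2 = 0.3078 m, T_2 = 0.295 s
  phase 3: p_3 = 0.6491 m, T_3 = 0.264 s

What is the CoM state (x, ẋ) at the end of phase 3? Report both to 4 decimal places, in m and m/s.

x = 0.2122, ẋ = -0.8182

phase 1: p=0.0518, T=0.622, ωT=2.031079, cosh=3.876749, sinh=3.745555; start (x,ẋ)=(0.047300, 0.132700) → end (x,ẋ)=(0.186567, 0.459406)
phase 2: p=0.3078, T=0.295, ωT=0.963293, cosh=1.500973, sinh=1.119338; start (x,ẋ)=(0.186567, 0.459406) → end (x,ẋ)=(0.283312, 0.246440)
phase 3: p=0.6491, T=0.264, ωT=0.862066, cosh=1.395168, sinh=0.972879; start (x,ẋ)=(0.283312, 0.246440) → end (x,ẋ)=(0.212187, -0.818225)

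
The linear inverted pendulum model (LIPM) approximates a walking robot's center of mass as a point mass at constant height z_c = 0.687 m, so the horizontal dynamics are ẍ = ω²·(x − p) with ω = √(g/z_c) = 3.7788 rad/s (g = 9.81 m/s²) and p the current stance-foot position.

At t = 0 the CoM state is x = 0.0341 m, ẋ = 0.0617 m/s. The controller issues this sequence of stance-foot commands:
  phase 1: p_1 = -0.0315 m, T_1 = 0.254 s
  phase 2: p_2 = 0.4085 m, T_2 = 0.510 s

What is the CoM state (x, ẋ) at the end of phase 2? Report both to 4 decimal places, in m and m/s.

phase 1: p=-0.0315, T=0.254, ωT=0.959815, cosh=1.497089, sinh=1.114125; start (x,ẋ)=(0.034100, 0.061700) → end (x,ẋ)=(0.084900, 0.368550)
phase 2: p=0.4085, T=0.510, ωT=1.927188, cosh=3.507861, sinh=3.362304; start (x,ẋ)=(0.084900, 0.368550) → end (x,ẋ)=(-0.398714, -2.818664)

x = -0.3987, ẋ = -2.8187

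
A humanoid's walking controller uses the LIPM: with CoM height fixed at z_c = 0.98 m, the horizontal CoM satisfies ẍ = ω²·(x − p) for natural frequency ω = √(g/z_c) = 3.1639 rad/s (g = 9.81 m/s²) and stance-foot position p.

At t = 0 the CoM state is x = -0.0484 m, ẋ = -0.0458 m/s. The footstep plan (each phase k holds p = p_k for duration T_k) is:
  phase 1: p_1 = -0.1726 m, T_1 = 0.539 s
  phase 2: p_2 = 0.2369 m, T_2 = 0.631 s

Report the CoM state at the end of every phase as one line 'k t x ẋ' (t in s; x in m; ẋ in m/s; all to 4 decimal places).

1 0.5390 0.1419 0.9154
2 1.1700 0.9262 2.3461

phase 1: p=-0.1726, T=0.539, ωT=1.705342, cosh=2.842489, sinh=2.660779; start (x,ẋ)=(-0.048400, -0.045800) → end (x,ẋ)=(0.141920, 0.915384)
phase 2: p=0.2369, T=0.631, ωT=1.996421, cosh=3.749239, sinh=3.613418; start (x,ẋ)=(0.141920, 0.915384) → end (x,ẋ)=(0.926237, 2.346138)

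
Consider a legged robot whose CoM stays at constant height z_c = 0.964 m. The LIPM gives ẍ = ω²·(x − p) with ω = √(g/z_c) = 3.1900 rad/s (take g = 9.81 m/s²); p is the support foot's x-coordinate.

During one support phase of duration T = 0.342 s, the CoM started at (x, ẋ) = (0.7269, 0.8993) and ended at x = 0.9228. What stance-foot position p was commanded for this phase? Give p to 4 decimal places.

p = 0.9956

ωT = 3.1900·0.342 = 1.090980; cosh(ωT) = 1.656539, sinh(ωT) = 1.320652
x(T) = p + (x₀−p)·cosh(ωT) + (ẋ₀/ω)·sinh(ωT) ⇒ p·(1 − cosh) = x(T) − x₀·cosh − (ẋ₀/ω)·sinh
numerator   = 0.9228 − (0.7269)·1.656539 − (0.8993/3.1900)·1.320652 = -0.653646
denominator = 1 − 1.656539 = -0.656539
p = -0.653646 / -0.656539 = 0.9956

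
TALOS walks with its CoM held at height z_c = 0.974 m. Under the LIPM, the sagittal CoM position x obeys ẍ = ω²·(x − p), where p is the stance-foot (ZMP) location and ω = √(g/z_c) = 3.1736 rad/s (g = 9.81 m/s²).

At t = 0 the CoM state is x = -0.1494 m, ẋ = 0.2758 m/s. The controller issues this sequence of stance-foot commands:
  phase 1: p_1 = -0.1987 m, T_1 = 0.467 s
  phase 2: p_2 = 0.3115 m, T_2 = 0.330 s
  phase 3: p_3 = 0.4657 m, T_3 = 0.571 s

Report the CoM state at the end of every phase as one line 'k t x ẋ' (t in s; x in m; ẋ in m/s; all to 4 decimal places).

phase 1: p=-0.1987, T=0.467, ωT=1.482071, cosh=2.314610, sinh=2.087444; start (x,ẋ)=(-0.149400, 0.275800) → end (x,ẋ)=(0.096818, 0.964968)
phase 2: p=0.3115, T=0.330, ωT=1.047288, cosh=1.600400, sinh=1.249512; start (x,ẋ)=(0.096818, 0.964968) → end (x,ẋ)=(0.347851, 0.693025)
phase 3: p=0.4657, T=0.571, ωT=1.812126, cosh=3.143378, sinh=2.980071; start (x,ẋ)=(0.347851, 0.693025) → end (x,ẋ)=(0.746021, 1.063880)

1 0.4670 0.0968 0.9650
2 0.7970 0.3479 0.6930
3 1.3680 0.7460 1.0639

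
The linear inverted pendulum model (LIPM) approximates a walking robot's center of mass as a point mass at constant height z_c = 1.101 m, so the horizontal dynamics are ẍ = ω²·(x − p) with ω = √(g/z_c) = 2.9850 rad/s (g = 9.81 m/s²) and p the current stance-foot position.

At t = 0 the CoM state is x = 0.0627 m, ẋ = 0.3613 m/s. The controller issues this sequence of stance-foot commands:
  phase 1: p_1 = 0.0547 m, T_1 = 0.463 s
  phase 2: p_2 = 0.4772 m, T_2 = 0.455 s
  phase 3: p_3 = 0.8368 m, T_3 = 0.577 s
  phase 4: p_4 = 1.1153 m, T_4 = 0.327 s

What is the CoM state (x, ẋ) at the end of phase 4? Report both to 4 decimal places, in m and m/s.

x = 0.6486, ẋ = -0.9845

phase 1: p=0.0547, T=0.463, ωT=1.382055, cosh=2.117070, sinh=1.866008; start (x,ẋ)=(0.062700, 0.361300) → end (x,ẋ)=(0.297495, 0.809458)
phase 2: p=0.4772, T=0.455, ωT=1.358175, cosh=2.073109, sinh=1.815980; start (x,ẋ)=(0.297495, 0.809458) → end (x,ẋ)=(0.597101, 0.703970)
phase 3: p=0.8368, T=0.577, ωT=1.722345, cosh=2.888143, sinh=2.709496; start (x,ẋ)=(0.597101, 0.703970) → end (x,ẋ)=(0.783512, 0.094520)
phase 4: p=1.1153, T=0.327, ωT=0.976095, cosh=1.515426, sinh=1.138646; start (x,ẋ)=(0.783512, 0.094520) → end (x,ẋ)=(0.648556, -0.984461)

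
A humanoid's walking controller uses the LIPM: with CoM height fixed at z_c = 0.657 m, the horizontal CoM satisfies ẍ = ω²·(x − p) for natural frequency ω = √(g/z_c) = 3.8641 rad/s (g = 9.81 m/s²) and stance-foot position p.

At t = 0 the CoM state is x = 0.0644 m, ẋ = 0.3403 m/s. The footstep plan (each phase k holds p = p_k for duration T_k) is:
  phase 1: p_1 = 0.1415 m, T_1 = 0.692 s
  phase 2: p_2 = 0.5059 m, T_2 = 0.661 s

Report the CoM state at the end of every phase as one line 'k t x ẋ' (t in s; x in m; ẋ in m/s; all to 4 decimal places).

phase 1: p=0.1415, T=0.692, ωT=2.673957, cosh=7.283101, sinh=7.214123; start (x,ẋ)=(0.064400, 0.340300) → end (x,ẋ)=(0.215300, 0.329193)
phase 2: p=0.5059, T=0.661, ωT=2.554170, cosh=6.469189, sinh=6.391433; start (x,ẋ)=(0.215300, 0.329193) → end (x,ẋ)=(-0.829546, -5.047387)

1 0.6920 0.2153 0.3292
2 1.3530 -0.8295 -5.0474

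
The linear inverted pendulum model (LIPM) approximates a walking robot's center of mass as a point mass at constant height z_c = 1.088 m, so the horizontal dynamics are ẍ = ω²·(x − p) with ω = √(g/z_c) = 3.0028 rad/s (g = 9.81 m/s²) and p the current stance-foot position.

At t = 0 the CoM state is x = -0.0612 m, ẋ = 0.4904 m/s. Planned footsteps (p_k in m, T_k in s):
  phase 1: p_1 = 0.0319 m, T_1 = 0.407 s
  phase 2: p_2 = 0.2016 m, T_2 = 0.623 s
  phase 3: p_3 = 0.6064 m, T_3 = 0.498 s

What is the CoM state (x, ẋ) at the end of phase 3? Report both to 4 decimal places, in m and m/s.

x = 0.6480, ẋ = 0.4227

phase 1: p=0.0319, T=0.407, ωT=1.222140, cosh=1.844521, sinh=1.549922; start (x,ẋ)=(-0.061200, 0.490400) → end (x,ẋ)=(0.113299, 0.471256)
phase 2: p=0.2016, T=0.623, ωT=1.870744, cosh=3.323569, sinh=3.169560; start (x,ẋ)=(0.113299, 0.471256) → end (x,ẋ)=(0.405554, 0.725846)
phase 3: p=0.6064, T=0.498, ωT=1.495394, cosh=2.342628, sinh=2.118468; start (x,ẋ)=(0.405554, 0.725846) → end (x,ẋ)=(0.647974, 0.422736)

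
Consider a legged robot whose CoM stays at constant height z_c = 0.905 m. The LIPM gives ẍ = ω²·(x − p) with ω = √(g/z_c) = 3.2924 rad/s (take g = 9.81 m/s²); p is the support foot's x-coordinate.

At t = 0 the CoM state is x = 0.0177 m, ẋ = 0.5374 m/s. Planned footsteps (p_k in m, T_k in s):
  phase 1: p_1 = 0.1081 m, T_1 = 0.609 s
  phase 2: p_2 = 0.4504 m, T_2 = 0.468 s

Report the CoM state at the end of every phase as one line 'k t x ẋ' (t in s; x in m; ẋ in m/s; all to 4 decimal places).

1 0.6090 0.3614 0.9465
2 1.0770 0.8735 1.6586

phase 1: p=0.1081, T=0.609, ωT=2.005072, cosh=3.780638, sinh=3.645987; start (x,ẋ)=(0.017700, 0.537400) → end (x,ẋ)=(0.361444, 0.946549)
phase 2: p=0.4504, T=0.468, ωT=1.540843, cosh=2.441363, sinh=2.227162; start (x,ẋ)=(0.361444, 0.946549) → end (x,ẋ)=(0.873525, 1.658584)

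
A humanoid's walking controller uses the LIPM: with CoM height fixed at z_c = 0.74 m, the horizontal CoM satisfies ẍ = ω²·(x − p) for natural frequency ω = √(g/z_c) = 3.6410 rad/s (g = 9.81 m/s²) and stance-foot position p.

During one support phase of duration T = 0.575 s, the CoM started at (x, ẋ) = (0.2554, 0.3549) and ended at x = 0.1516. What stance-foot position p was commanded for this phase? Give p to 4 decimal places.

p = 0.4136

ωT = 3.6410·0.575 = 2.093575; cosh(ωT) = 4.118558, sinh(ωT) = 3.995312
x(T) = p + (x₀−p)·cosh(ωT) + (ẋ₀/ω)·sinh(ωT) ⇒ p·(1 − cosh) = x(T) − x₀·cosh − (ẋ₀/ω)·sinh
numerator   = 0.1516 − (0.2554)·4.118558 − (0.3549/3.6410)·3.995312 = -1.289716
denominator = 1 − 4.118558 = -3.118558
p = -1.289716 / -3.118558 = 0.4136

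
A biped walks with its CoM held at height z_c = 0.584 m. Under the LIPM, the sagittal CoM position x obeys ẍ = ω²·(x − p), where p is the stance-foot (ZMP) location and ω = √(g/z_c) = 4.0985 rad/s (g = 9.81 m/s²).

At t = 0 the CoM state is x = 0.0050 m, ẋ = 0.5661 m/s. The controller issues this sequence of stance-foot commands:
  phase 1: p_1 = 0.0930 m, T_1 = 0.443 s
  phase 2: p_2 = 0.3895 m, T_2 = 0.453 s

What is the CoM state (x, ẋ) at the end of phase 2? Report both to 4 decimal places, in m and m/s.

x = 0.4003, ẋ = 0.2577

phase 1: p=0.0930, T=0.443, ωT=1.815635, cosh=3.153857, sinh=2.991123; start (x,ẋ)=(0.005000, 0.566100) → end (x,ẋ)=(0.228606, 0.706596)
phase 2: p=0.3895, T=0.453, ωT=1.856620, cosh=3.279132, sinh=3.122932; start (x,ẋ)=(0.228606, 0.706596) → end (x,ẋ)=(0.400311, 0.257680)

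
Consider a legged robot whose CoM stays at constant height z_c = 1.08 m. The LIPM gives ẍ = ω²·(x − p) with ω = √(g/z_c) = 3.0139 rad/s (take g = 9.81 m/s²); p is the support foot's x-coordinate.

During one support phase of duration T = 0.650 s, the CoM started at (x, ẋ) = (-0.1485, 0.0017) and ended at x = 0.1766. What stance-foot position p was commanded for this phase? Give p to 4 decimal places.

ωT = 3.0139·0.650 = 1.959035; cosh(ωT) = 3.616737, sinh(ωT) = 3.475743
x(T) = p + (x₀−p)·cosh(ωT) + (ẋ₀/ω)·sinh(ωT) ⇒ p·(1 − cosh) = x(T) − x₀·cosh − (ẋ₀/ω)·sinh
numerator   = 0.1766 − (-0.1485)·3.616737 − (0.0017/3.0139)·3.475743 = 0.711725
denominator = 1 − 3.616737 = -2.616737
p = 0.711725 / -2.616737 = -0.2720

p = -0.2720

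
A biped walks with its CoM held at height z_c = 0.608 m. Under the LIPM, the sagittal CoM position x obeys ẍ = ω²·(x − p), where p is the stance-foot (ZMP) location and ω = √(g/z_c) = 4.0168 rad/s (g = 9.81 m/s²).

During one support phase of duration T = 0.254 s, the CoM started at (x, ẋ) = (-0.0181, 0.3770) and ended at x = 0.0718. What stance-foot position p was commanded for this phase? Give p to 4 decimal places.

ωT = 4.0168·0.254 = 1.020267; cosh(ωT) = 1.567217, sinh(ωT) = 1.206719
x(T) = p + (x₀−p)·cosh(ωT) + (ẋ₀/ω)·sinh(ωT) ⇒ p·(1 − cosh) = x(T) − x₀·cosh − (ẋ₀/ω)·sinh
numerator   = 0.0718 − (-0.0181)·1.567217 − (0.3770/4.0168)·1.206719 = -0.013091
denominator = 1 − 1.567217 = -0.567217
p = -0.013091 / -0.567217 = 0.0231

p = 0.0231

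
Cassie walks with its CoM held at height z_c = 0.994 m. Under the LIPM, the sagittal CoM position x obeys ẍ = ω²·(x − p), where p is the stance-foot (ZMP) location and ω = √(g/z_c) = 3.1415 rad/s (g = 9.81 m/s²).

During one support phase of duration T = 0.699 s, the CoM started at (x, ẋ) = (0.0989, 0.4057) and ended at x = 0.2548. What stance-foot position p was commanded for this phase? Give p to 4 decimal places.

p = 0.2165

ωT = 3.1415·0.699 = 2.195908; cosh(ωT) = 4.549710, sinh(ωT) = 4.438453
x(T) = p + (x₀−p)·cosh(ωT) + (ẋ₀/ω)·sinh(ωT) ⇒ p·(1 − cosh) = x(T) − x₀·cosh − (ẋ₀/ω)·sinh
numerator   = 0.2548 − (0.0989)·4.549710 − (0.4057/3.1415)·4.438453 = -0.768358
denominator = 1 − 4.549710 = -3.549710
p = -0.768358 / -3.549710 = 0.2165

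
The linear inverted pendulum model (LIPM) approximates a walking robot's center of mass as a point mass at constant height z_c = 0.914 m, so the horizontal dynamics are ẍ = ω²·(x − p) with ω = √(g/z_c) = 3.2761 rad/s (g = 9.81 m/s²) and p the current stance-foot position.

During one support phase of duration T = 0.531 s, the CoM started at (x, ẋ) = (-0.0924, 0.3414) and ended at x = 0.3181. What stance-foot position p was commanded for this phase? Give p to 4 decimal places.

p = -0.1559

ωT = 3.2761·0.531 = 1.739609; cosh(ωT) = 2.935353, sinh(ωT) = 2.759764
x(T) = p + (x₀−p)·cosh(ωT) + (ẋ₀/ω)·sinh(ωT) ⇒ p·(1 − cosh) = x(T) − x₀·cosh − (ẋ₀/ω)·sinh
numerator   = 0.3181 − (-0.0924)·2.935353 − (0.3414/3.2761)·2.759764 = 0.301734
denominator = 1 − 2.935353 = -1.935353
p = 0.301734 / -1.935353 = -0.1559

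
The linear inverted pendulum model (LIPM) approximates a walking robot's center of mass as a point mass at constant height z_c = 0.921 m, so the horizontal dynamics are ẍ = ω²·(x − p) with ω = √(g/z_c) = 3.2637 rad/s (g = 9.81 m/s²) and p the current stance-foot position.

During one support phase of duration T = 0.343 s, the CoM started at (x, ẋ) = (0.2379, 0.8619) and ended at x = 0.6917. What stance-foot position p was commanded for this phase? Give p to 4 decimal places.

p = 0.1049

ωT = 3.2637·0.343 = 1.119449; cosh(ωT) = 1.694813, sinh(ωT) = 1.368353
x(T) = p + (x₀−p)·cosh(ωT) + (ẋ₀/ω)·sinh(ωT) ⇒ p·(1 − cosh) = x(T) − x₀·cosh − (ẋ₀/ω)·sinh
numerator   = 0.6917 − (0.2379)·1.694813 − (0.8619/3.2637)·1.368353 = -0.072860
denominator = 1 − 1.694813 = -0.694813
p = -0.072860 / -0.694813 = 0.1049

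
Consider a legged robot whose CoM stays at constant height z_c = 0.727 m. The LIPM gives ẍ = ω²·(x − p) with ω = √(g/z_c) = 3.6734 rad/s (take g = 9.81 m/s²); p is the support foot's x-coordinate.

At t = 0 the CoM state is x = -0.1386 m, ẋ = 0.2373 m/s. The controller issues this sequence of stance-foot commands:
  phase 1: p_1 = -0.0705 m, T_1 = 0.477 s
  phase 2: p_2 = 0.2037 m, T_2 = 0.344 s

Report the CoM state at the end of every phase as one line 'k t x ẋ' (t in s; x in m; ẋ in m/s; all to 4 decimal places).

1 0.4770 -0.0921 0.0052
2 0.8210 -0.3591 -1.7589

phase 1: p=-0.0705, T=0.477, ωT=1.752212, cosh=2.970367, sinh=2.796977; start (x,ẋ)=(-0.138600, 0.237300) → end (x,ẋ)=(-0.092099, 0.005180)
phase 2: p=0.2037, T=0.344, ωT=1.263650, cosh=1.910466, sinh=1.627845; start (x,ẋ)=(-0.092099, 0.005180) → end (x,ẋ)=(-0.359117, -1.758897)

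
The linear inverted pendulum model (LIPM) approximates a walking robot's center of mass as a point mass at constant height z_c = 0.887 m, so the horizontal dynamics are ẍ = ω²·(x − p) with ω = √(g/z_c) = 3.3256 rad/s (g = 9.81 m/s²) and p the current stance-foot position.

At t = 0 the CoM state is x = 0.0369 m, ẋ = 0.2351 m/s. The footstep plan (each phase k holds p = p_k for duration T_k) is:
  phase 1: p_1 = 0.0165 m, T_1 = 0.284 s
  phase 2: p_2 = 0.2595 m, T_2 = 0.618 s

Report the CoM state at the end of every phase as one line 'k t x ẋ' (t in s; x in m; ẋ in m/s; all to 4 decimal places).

phase 1: p=0.0165, T=0.284, ωT=0.944470, cosh=1.480168, sinh=1.091283; start (x,ẋ)=(0.036900, 0.235100) → end (x,ẋ)=(0.123843, 0.422023)
phase 2: p=0.2595, T=0.618, ωT=2.055221, cosh=3.968313, sinh=3.840249; start (x,ẋ)=(0.123843, 0.422023) → end (x,ẋ)=(0.208501, -0.057780)

1 0.2840 0.1238 0.4220
2 0.9020 0.2085 -0.0578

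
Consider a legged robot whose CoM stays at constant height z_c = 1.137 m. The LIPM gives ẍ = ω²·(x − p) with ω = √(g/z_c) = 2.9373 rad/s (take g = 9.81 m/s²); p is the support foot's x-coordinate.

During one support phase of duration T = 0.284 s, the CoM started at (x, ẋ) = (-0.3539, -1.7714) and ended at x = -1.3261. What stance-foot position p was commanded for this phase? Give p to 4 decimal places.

p = 0.7550

ωT = 2.9373·0.284 = 0.834193; cosh(ωT) = 1.368590, sinh(ωT) = 0.934365
x(T) = p + (x₀−p)·cosh(ωT) + (ẋ₀/ω)·sinh(ωT) ⇒ p·(1 − cosh) = x(T) − x₀·cosh − (ẋ₀/ω)·sinh
numerator   = -1.3261 − (-0.3539)·1.368590 − (-1.7714/2.9373)·0.934365 = -0.278268
denominator = 1 − 1.368590 = -0.368590
p = -0.278268 / -0.368590 = 0.7550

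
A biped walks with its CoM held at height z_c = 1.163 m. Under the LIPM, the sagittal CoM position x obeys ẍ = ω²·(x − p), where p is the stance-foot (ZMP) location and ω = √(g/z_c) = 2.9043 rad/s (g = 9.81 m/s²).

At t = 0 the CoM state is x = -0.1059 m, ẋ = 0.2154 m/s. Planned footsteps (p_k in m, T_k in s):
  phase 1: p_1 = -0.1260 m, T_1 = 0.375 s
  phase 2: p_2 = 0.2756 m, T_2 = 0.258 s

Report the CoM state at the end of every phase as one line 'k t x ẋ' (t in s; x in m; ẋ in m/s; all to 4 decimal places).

phase 1: p=-0.1260, T=0.375, ωT=1.089113, cosh=1.654075, sinh=1.317560; start (x,ẋ)=(-0.105900, 0.215400) → end (x,ẋ)=(0.004965, 0.433202)
phase 2: p=0.2756, T=0.258, ωT=0.749309, cosh=1.294116, sinh=0.821423; start (x,ẋ)=(0.004965, 0.433202) → end (x,ẋ)=(0.047889, -0.085029)

1 0.3750 0.0050 0.4332
2 0.6330 0.0479 -0.0850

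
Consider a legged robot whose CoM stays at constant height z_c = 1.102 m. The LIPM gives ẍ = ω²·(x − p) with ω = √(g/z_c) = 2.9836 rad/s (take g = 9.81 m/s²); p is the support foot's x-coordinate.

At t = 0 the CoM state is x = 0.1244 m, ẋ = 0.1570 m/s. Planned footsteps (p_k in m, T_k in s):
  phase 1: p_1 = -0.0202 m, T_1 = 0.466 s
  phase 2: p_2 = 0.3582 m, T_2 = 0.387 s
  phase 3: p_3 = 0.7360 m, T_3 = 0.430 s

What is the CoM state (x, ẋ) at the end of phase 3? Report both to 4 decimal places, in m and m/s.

phase 1: p=-0.0202, T=0.466, ωT=1.390358, cosh=2.132636, sinh=1.883650; start (x,ẋ)=(0.124400, 0.157000) → end (x,ẋ)=(0.387299, 1.147484)
phase 2: p=0.3582, T=0.387, ωT=1.154653, cosh=1.744045, sinh=1.428878; start (x,ẋ)=(0.387299, 1.147484) → end (x,ẋ)=(0.958492, 2.125318)
phase 3: p=0.7360, T=0.430, ωT=1.282948, cosh=1.942239, sinh=1.665020; start (x,ẋ)=(0.958492, 2.125318) → end (x,ẋ)=(2.354181, 5.233159)

x = 2.3542, ẋ = 5.2332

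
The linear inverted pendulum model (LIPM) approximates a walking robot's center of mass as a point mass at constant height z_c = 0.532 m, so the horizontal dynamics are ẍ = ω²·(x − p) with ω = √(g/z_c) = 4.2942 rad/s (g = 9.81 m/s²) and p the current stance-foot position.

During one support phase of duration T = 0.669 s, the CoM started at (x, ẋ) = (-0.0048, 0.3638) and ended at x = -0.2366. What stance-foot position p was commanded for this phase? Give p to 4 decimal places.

ωT = 4.2942·0.669 = 2.872820; cosh(ωT) = 8.871680, sinh(ωT) = 8.815141
x(T) = p + (x₀−p)·cosh(ωT) + (ẋ₀/ω)·sinh(ωT) ⇒ p·(1 − cosh) = x(T) − x₀·cosh − (ẋ₀/ω)·sinh
numerator   = -0.2366 − (-0.0048)·8.871680 − (0.3638/4.2942)·8.815141 = -0.940825
denominator = 1 − 8.871680 = -7.871680
p = -0.940825 / -7.871680 = 0.1195

p = 0.1195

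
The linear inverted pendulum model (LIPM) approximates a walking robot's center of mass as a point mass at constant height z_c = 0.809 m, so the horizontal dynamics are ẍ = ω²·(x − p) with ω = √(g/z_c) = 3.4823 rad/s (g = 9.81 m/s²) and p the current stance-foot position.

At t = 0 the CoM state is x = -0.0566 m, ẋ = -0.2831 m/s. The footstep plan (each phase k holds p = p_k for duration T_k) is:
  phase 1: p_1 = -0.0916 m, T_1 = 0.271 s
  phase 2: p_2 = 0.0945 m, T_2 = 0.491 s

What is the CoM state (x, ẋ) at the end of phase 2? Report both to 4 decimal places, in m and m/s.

x = -0.7614, ẋ = -2.8918

phase 1: p=-0.0916, T=0.271, ωT=0.943703, cosh=1.479332, sinh=1.090148; start (x,ẋ)=(-0.056600, -0.283100) → end (x,ẋ)=(-0.128449, -0.285931)
phase 2: p=0.0945, T=0.491, ωT=1.709809, cosh=2.854404, sinh=2.673503; start (x,ẋ)=(-0.128449, -0.285931) → end (x,ẋ)=(-0.761407, -2.891804)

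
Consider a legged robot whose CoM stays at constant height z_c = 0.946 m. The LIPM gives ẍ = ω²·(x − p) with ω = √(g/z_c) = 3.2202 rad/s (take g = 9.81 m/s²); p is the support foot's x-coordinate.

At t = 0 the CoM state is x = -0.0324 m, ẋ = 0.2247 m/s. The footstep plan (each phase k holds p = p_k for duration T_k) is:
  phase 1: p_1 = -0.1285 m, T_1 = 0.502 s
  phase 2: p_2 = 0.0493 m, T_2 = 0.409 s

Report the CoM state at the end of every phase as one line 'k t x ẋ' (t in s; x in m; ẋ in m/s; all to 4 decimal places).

phase 1: p=-0.1285, T=0.502, ωT=1.616540, cosh=2.617112, sinh=2.418527; start (x,ẋ)=(-0.032400, 0.224700) → end (x,ẋ)=(0.291765, 1.336505)
phase 2: p=0.0493, T=0.409, ωT=1.317062, cosh=2.000180, sinh=1.732259; start (x,ẋ)=(0.291765, 1.336505) → end (x,ẋ)=(1.253227, 4.025775)

1 0.5020 0.2918 1.3365
2 0.9110 1.2532 4.0258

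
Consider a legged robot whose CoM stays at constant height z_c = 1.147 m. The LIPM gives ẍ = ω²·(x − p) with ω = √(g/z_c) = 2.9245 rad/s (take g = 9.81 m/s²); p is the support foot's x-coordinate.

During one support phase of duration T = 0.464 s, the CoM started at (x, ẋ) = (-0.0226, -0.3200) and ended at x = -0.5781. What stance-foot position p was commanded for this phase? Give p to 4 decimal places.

p = 0.3108

ωT = 2.9245·0.464 = 1.356968; cosh(ωT) = 2.070919, sinh(ωT) = 1.813479
x(T) = p + (x₀−p)·cosh(ωT) + (ẋ₀/ω)·sinh(ωT) ⇒ p·(1 − cosh) = x(T) − x₀·cosh − (ẋ₀/ω)·sinh
numerator   = -0.5781 − (-0.0226)·2.070919 − (-0.3200/2.9245)·1.813479 = -0.332866
denominator = 1 − 2.070919 = -1.070919
p = -0.332866 / -1.070919 = 0.3108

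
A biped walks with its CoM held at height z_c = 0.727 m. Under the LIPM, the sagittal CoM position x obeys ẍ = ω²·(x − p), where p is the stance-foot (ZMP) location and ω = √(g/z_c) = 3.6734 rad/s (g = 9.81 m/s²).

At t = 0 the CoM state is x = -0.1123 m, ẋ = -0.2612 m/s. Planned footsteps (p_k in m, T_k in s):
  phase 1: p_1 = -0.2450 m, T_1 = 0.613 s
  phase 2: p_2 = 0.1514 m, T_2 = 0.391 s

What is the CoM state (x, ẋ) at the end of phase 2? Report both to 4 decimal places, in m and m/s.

x = 0.5043, ẋ = 1.6238

phase 1: p=-0.2450, T=0.613, ωT=2.251794, cosh=4.804992, sinh=4.699782; start (x,ẋ)=(-0.112300, -0.261200) → end (x,ẋ)=(0.058441, 1.035893)
phase 2: p=0.1514, T=0.391, ωT=1.436299, cosh=2.221456, sinh=1.983650; start (x,ẋ)=(0.058441, 1.035893) → end (x,ẋ)=(0.504281, 1.623820)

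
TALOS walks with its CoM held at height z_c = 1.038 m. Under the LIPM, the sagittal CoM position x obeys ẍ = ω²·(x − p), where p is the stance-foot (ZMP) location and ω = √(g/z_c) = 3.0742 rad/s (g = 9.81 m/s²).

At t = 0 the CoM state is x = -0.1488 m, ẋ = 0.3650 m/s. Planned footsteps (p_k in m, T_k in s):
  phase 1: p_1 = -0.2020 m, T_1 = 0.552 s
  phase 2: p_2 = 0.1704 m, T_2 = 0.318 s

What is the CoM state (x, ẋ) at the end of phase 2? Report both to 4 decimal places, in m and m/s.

x = 0.8502, ẋ = 2.5343

phase 1: p=-0.2020, T=0.552, ωT=1.696958, cosh=2.820282, sinh=2.637042; start (x,ẋ)=(-0.148800, 0.365000) → end (x,ẋ)=(0.261135, 1.460684)
phase 2: p=0.1704, T=0.318, ωT=0.977596, cosh=1.517136, sinh=1.140921; start (x,ẋ)=(0.261135, 1.460684) → end (x,ẋ)=(0.850158, 2.534303)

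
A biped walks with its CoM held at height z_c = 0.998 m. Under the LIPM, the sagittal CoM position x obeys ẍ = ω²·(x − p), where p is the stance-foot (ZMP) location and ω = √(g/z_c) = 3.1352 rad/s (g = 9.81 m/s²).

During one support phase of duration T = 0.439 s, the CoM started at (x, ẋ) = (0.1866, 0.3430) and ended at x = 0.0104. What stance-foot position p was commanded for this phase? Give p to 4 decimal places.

p = 0.5292

ωT = 3.1352·0.439 = 1.376353; cosh(ωT) = 2.106464, sinh(ωT) = 1.853966
x(T) = p + (x₀−p)·cosh(ωT) + (ẋ₀/ω)·sinh(ωT) ⇒ p·(1 − cosh) = x(T) − x₀·cosh − (ẋ₀/ω)·sinh
numerator   = 0.0104 − (0.1866)·2.106464 − (0.3430/3.1352)·1.853966 = -0.585496
denominator = 1 − 2.106464 = -1.106464
p = -0.585496 / -1.106464 = 0.5292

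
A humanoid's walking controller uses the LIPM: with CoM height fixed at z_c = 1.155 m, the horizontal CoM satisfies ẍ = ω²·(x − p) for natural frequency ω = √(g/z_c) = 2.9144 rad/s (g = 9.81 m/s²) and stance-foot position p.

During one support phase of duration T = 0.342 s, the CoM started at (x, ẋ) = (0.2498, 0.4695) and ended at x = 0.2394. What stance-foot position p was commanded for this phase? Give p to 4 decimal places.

p = 0.6187

ωT = 2.9144·0.342 = 0.996725; cosh(ωT) = 1.539240, sinh(ωT) = 1.170154
x(T) = p + (x₀−p)·cosh(ωT) + (ẋ₀/ω)·sinh(ωT) ⇒ p·(1 − cosh) = x(T) − x₀·cosh − (ẋ₀/ω)·sinh
numerator   = 0.2394 − (0.2498)·1.539240 − (0.4695/2.9144)·1.170154 = -0.333610
denominator = 1 − 1.539240 = -0.539240
p = -0.333610 / -0.539240 = 0.6187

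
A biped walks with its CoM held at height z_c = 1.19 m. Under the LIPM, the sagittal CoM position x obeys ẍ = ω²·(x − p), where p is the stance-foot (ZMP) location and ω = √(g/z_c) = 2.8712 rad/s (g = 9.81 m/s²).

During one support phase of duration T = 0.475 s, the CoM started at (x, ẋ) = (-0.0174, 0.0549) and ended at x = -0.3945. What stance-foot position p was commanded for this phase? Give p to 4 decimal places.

ωT = 2.8712·0.475 = 1.363820; cosh(ωT) = 2.083394, sinh(ωT) = 1.827712
x(T) = p + (x₀−p)·cosh(ωT) + (ẋ₀/ω)·sinh(ωT) ⇒ p·(1 − cosh) = x(T) − x₀·cosh − (ẋ₀/ω)·sinh
numerator   = -0.3945 − (-0.0174)·2.083394 − (0.0549/2.8712)·1.827712 = -0.393196
denominator = 1 − 2.083394 = -1.083394
p = -0.393196 / -1.083394 = 0.3629

p = 0.3629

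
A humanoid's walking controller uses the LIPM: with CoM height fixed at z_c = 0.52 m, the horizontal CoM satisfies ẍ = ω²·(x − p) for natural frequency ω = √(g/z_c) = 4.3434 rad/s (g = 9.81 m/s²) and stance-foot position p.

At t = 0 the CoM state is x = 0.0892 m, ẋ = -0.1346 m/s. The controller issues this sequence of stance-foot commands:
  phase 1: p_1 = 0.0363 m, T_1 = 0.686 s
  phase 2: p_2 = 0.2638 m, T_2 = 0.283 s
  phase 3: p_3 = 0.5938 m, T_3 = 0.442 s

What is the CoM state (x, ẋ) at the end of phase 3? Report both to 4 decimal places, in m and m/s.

phase 1: p=0.0363, T=0.686, ωT=2.979572, cosh=9.865107, sinh=9.814293; start (x,ẋ)=(0.089200, -0.134600) → end (x,ẋ)=(0.254024, 0.927146)
phase 2: p=0.2638, T=0.283, ωT=1.229182, cosh=1.855482, sinh=1.562951; start (x,ẋ)=(0.254024, 0.927146) → end (x,ẋ)=(0.579289, 1.653936)
phase 3: p=0.5938, T=0.442, ωT=1.919783, cosh=3.483058, sinh=3.336419; start (x,ẋ)=(0.579289, 1.653936) → end (x,ẋ)=(1.813742, 5.550471)

x = 1.8137, ẋ = 5.5505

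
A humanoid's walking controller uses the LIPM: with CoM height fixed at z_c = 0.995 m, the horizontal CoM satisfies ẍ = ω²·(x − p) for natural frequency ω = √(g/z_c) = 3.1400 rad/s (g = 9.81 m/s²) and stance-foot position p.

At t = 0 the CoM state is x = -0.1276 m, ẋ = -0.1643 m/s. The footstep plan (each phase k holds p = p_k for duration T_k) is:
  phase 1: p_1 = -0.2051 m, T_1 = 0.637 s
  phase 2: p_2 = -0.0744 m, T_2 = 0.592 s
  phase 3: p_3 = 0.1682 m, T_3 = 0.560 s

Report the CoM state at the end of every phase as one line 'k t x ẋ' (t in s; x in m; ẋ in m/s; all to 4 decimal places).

phase 1: p=-0.2051, T=0.637, ωT=2.000180, cosh=3.762849, sinh=3.627538; start (x,ẋ)=(-0.127600, -0.164300) → end (x,ẋ)=(-0.103290, 0.264525)
phase 2: p=-0.0744, T=0.592, ωT=1.858880, cosh=3.286197, sinh=3.130350; start (x,ẋ)=(-0.103290, 0.264525) → end (x,ẋ)=(0.094375, 0.585318)
phase 3: p=0.1682, T=0.560, ωT=1.758400, cosh=2.987733, sinh=2.815412; start (x,ẋ)=(0.094375, 0.585318) → end (x,ẋ)=(0.472445, 1.096136)

1 0.6370 -0.1033 0.2645
2 1.2290 0.0944 0.5853
3 1.7890 0.4724 1.0961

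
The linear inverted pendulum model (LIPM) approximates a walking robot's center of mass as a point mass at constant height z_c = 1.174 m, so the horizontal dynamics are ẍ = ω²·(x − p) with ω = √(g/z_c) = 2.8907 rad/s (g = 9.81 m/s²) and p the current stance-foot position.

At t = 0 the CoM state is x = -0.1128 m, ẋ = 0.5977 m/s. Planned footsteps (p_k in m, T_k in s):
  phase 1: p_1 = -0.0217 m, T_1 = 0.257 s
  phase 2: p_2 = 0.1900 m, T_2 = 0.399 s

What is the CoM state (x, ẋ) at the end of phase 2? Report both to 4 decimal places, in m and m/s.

phase 1: p=-0.0217, T=0.257, ωT=0.742910, cosh=1.288885, sinh=0.813158; start (x,ẋ)=(-0.112800, 0.597700) → end (x,ẋ)=(0.029016, 0.556228)
phase 2: p=0.1900, T=0.399, ωT=1.153389, cosh=1.742240, sinh=1.426675; start (x,ẋ)=(0.029016, 0.556228) → end (x,ẋ)=(0.184048, 0.305171)

x = 0.1840, ẋ = 0.3052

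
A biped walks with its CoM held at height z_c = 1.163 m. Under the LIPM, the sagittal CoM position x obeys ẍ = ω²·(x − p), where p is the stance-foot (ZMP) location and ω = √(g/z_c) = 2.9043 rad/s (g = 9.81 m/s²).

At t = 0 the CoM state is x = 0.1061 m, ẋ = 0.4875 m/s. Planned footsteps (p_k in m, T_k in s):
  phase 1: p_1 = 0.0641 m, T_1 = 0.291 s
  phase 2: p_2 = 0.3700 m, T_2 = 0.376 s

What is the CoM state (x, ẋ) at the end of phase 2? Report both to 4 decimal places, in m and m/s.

x = 0.5819, ẋ = 0.9661

phase 1: p=0.0641, T=0.291, ωT=0.845151, cosh=1.378911, sinh=0.949419; start (x,ẋ)=(0.106100, 0.487500) → end (x,ẋ)=(0.281379, 0.788030)
phase 2: p=0.3700, T=0.376, ωT=1.092017, cosh=1.657909, sinh=1.322370; start (x,ẋ)=(0.281379, 0.788030) → end (x,ẋ)=(0.581875, 0.966126)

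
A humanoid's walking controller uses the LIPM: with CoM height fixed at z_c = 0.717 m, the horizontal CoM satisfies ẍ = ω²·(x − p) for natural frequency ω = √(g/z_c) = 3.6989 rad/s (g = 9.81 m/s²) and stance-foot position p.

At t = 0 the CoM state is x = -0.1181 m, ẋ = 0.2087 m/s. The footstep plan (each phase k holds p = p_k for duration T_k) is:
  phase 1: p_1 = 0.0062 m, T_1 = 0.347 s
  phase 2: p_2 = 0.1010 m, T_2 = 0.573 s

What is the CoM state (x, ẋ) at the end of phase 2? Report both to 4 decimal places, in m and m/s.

x = -1.3224, ẋ = -5.2006

phase 1: p=0.0062, T=0.347, ωT=1.283518, cosh=1.943188, sinh=1.666128; start (x,ẋ)=(-0.118100, 0.208700) → end (x,ẋ)=(-0.141332, -0.360498)
phase 2: p=0.1010, T=0.573, ωT=2.119470, cosh=4.223408, sinh=4.103313; start (x,ẋ)=(-0.141332, -0.360498) → end (x,ẋ)=(-1.322378, -5.200578)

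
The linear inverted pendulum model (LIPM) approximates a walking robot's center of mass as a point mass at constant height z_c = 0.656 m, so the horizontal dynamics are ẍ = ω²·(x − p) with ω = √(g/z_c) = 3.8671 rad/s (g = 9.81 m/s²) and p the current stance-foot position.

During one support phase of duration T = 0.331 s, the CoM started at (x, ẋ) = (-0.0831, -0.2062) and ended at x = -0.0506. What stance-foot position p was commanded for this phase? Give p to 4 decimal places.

p = -0.2122

ωT = 3.8671·0.331 = 1.280010; cosh(ωT) = 1.937355, sinh(ωT) = 1.659321
x(T) = p + (x₀−p)·cosh(ωT) + (ẋ₀/ω)·sinh(ωT) ⇒ p·(1 − cosh) = x(T) − x₀·cosh − (ẋ₀/ω)·sinh
numerator   = -0.0506 − (-0.0831)·1.937355 − (-0.2062/3.8671)·1.659321 = 0.198872
denominator = 1 − 1.937355 = -0.937355
p = 0.198872 / -0.937355 = -0.2122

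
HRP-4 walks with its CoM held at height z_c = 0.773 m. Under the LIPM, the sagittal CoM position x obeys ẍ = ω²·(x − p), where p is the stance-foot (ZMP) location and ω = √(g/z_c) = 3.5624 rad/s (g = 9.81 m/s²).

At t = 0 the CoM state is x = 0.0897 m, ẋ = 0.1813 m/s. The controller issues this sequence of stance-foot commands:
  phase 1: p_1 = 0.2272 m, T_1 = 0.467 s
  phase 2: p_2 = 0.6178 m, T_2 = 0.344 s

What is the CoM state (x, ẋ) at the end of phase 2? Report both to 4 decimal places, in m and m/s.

phase 1: p=0.2272, T=0.467, ωT=1.663641, cosh=2.733971, sinh=2.544523; start (x,ẋ)=(0.089700, 0.181300) → end (x,ẋ)=(-0.019223, -0.750715)
phase 2: p=0.6178, T=0.344, ωT=1.225466, cosh=1.849686, sinh=1.556065; start (x,ẋ)=(-0.019223, -0.750715) → end (x,ẋ)=(-0.888408, -4.919816)

x = -0.8884, ẋ = -4.9198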